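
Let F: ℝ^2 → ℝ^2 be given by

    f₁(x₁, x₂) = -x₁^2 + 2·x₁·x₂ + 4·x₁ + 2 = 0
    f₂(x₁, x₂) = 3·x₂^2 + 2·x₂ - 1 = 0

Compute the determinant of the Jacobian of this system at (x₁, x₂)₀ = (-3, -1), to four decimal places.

-32.0000

J = [[-2·x₁ + 2·x₂ + 4, 2·x₁], [0, 6·x₂ + 2]].
At the point, J = [[8.0000, -6.0000], [0.0000, -4.0000]].
det J = -32.0000.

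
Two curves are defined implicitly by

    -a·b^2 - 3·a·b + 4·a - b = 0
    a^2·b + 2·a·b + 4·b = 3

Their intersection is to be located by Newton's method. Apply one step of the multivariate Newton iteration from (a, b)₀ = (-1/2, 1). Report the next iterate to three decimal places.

At (-1/2, 1): F = (-1.000, 0.250).
Jacobian J = [[-b^2 - 3·b + 4, -2·a·b - 3·a - 1], [2·a·b + 2·b, a^2 + 2·a + 4]].
At the point, J = [[0.000, 1.500], [1.000, 3.250]] (det J = -1.500).
Solving J·Δ = −F gives Δ = (-2.417, 0.667).
Then the next iterate is (a, b)₁ = (-2.917, 1.667).

(-2.917, 1.667)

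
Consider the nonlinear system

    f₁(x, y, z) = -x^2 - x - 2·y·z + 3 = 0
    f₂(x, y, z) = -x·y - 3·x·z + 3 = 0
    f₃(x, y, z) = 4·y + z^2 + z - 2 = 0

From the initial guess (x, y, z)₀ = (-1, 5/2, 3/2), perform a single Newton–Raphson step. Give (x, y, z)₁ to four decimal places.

(0.8958, -3.5417, 4.6042)

At (-1, 5/2, 3/2): F = (-4.5000, 10.0000, 11.7500).
Jacobian J = [[-2·x - 1, -2·z, -2·y], [-y - 3·z, -x, -3·x], [0, 4, 2·z + 1]].
At the point, J = [[1.0000, -3.0000, -5.0000], [-7.0000, 1.0000, 3.0000], [0.0000, 4.0000, 4.0000]] (det J = 48.0000).
Solving J·Δ = −F gives Δ = (1.8958, -6.0417, 3.1042).
Then the next iterate is (x, y, z)₁ = (0.8958, -3.5417, 4.6042).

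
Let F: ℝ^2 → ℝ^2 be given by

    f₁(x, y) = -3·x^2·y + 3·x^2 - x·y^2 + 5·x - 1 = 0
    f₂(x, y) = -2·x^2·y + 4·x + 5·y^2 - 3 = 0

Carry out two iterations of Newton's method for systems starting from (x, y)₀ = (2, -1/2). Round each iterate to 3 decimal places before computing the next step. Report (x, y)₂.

At (2, -1/2): F = (26.500, 10.250).
Jacobian J = [[-6·x·y + 6·x - y^2 + 5, -3·x^2 - 2·x·y], [-4·x·y + 4, -2·x^2 + 10·y]].
At the point, J = [[22.750, -10.000], [8.000, -13.000]] (det J = -215.750).
Solving J·Δ = −F gives Δ = (-1.122, 0.098).
Then the next iterate is (x, y)₁ = (0.878, -0.402).
Round to (0.878, -0.402) and repeat: F = (6.49045, 1.93981), J = [[12.22413, -1.60674], [5.41182, -5.56177]].
Δ = (-0.556, -0.192), so (x, y)₂ = (0.322, -0.594).

(0.322, -0.594)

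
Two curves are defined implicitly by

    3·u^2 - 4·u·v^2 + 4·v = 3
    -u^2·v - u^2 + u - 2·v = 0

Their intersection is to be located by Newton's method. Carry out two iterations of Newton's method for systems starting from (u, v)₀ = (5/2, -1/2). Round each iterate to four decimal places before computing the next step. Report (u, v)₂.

At (5/2, -1/2): F = (11.2500, 0.3750).
Jacobian J = [[6·u - 4·v^2, -8·u·v + 4], [-2·u·v - 2·u + 1, -u^2 - 2]].
At the point, J = [[14.0000, 14.0000], [-1.5000, -8.2500]] (det J = -94.5000).
Solving J·Δ = −F gives Δ = (-1.0377, 0.2341).
Then the next iterate is (u, v)₁ = (1.4623, -0.2659).
Round to (1.4623, -0.2659) and repeat: F = (1.937809, 0.424358), J = [[8.490989, 7.110605], [-1.146949, -4.138321]].
Δ = (-0.4090, 0.2159), so (u, v)₂ = (1.0533, -0.0500).

(1.0533, -0.0500)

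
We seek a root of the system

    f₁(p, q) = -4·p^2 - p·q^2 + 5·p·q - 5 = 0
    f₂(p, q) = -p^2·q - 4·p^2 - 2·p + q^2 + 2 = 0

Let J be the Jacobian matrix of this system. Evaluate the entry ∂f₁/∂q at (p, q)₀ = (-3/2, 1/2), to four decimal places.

-6.0000

∂f₁/∂q = -2·p·q + 5·p.
At (-3/2, 1/2) this is -6.0000.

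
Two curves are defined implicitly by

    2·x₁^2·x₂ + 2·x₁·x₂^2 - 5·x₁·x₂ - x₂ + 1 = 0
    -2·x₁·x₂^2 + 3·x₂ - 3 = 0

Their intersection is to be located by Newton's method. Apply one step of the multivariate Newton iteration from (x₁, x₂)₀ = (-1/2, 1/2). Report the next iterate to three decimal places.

(0.217, 0.902)

At (-1/2, 1/2): F = (1.750, -1.250).
Jacobian J = [[4·x₁·x₂ + 2·x₂^2 - 5·x₂, 2·x₁^2 + 4·x₁·x₂ - 5·x₁ - 1], [-2·x₂^2, -4·x₁·x₂ + 3]].
At the point, J = [[-3.000, 1.000], [-0.500, 4.000]] (det J = -11.500).
Solving J·Δ = −F gives Δ = (0.717, 0.402).
Then the next iterate is (x₁, x₂)₁ = (0.217, 0.902).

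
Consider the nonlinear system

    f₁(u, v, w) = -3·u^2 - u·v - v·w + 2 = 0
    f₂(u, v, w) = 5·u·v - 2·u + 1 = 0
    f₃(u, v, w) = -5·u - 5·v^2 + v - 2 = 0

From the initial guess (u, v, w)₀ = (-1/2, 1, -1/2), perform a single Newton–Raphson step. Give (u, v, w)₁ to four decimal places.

(-0.6076, 0.6709, 1.2057)

At (-1/2, 1, -1/2): F = (2.2500, -0.5000, -3.5000).
Jacobian J = [[-6·u - v, -u - w, -v], [5·v - 2, 5·u, 0], [-5, -10·v + 1, 0]].
At the point, J = [[2.0000, 1.0000, -1.0000], [3.0000, -2.5000, 0.0000], [-5.0000, -9.0000, 0.0000]] (det J = 39.5000).
Solving J·Δ = −F gives Δ = (-0.1076, -0.3291, 1.7057).
Then the next iterate is (u, v, w)₁ = (-0.6076, 0.6709, 1.2057).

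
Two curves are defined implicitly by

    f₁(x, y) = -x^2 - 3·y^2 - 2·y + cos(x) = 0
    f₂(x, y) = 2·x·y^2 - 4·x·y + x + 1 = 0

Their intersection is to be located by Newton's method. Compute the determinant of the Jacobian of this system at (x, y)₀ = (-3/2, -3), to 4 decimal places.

J = [[-2·x - sin(x), -6·y - 2], [2·y^2 - 4·y + 1, 4·x·y - 4·x]].
At the point, J = [[3.997495, 16.0000], [31.0000, 24.0000]].
det J = -400.0601.

-400.0601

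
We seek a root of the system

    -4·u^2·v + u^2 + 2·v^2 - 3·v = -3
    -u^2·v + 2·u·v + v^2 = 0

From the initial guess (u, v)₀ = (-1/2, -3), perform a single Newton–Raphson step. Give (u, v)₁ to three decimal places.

(-1.245, -0.317)

At (-1/2, -3): F = (33.250, 12.750).
Jacobian J = [[-8·u·v + 2·u, -4·u^2 + 4·v - 3], [-2·u·v + 2·v, -u^2 + 2·u + 2·v]].
At the point, J = [[-13.000, -16.000], [-9.000, -7.250]] (det J = -49.750).
Solving J·Δ = −F gives Δ = (-0.745, 2.683).
Then the next iterate is (u, v)₁ = (-1.245, -0.317).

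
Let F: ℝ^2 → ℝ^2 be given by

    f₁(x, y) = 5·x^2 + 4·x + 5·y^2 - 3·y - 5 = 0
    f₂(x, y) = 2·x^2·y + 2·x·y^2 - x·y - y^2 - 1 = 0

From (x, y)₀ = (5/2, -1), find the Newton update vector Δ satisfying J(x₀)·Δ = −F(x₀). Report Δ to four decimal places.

At (5/2, -1): F = (44.2500, -7.0000).
Jacobian J = [[10·x + 4, 10·y - 3], [4·x·y + 2·y^2 - y, 2·x^2 + 4·x·y - x - 2·y]].
At the point, J = [[29.0000, -13.0000], [-7.0000, 2.0000]] (det J = -33.0000).
Solving J·Δ = −F gives Δ = (-0.0758, 3.2348).

(-0.0758, 3.2348)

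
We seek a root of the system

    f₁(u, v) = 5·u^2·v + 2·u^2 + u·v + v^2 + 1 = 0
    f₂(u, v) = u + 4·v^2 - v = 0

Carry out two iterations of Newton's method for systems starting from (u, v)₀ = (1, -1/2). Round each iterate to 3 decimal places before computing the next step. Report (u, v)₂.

(5.968, -0.145)

At (1, -1/2): F = (0.250, 2.500).
Jacobian J = [[10·u·v + 4·u + v, 5·u^2 + u + 2·v], [1, 8·v - 1]].
At the point, J = [[-1.500, 5.000], [1.000, -5.000]] (det J = 2.500).
Solving J·Δ = −F gives Δ = (5.500, 1.600).
Then the next iterate is (u, v)₁ = (6.500, 1.100).
Round to (6.500, 1.100) and repeat: F = (326.235, 10.240), J = [[98.600, 219.950], [1.000, 7.800]].
Δ = (-0.532, -1.245), so (u, v)₂ = (5.968, -0.145).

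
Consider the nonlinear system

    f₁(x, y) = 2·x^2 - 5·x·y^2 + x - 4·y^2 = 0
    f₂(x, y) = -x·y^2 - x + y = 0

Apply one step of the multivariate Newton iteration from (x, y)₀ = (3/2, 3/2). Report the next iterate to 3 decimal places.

(1.018, 0.983)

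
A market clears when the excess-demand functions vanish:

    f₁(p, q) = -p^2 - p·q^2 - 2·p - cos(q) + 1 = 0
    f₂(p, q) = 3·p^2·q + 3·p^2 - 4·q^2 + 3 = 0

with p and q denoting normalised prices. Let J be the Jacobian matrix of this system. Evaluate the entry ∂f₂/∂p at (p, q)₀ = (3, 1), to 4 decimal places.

36.0000

∂f₂/∂p = 6·p·q + 6·p.
At (3, 1) this is 36.0000.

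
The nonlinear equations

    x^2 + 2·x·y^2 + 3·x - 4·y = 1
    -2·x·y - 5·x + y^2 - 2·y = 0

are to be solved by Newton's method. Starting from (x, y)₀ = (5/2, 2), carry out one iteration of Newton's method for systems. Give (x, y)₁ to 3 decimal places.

At (5/2, 2): F = (24.750, -22.500).
Jacobian J = [[2·x + 2·y^2 + 3, 4·x·y - 4], [-2·y - 5, -2·x + 2·y - 2]].
At the point, J = [[16.000, 16.000], [-9.000, -3.000]] (det J = 96.000).
Solving J·Δ = −F gives Δ = (-2.977, 1.430).
Then the next iterate is (x, y)₁ = (-0.477, 3.430).

(-0.477, 3.430)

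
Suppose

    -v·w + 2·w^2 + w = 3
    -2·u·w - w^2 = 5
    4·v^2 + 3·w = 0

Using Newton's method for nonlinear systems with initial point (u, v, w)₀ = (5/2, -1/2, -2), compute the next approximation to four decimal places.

(2.2250, -1.8250, -2.1000)

At (5/2, -1/2, -2): F = (2.0000, 1.0000, -5.0000).
Jacobian J = [[0, -w, -v + 4·w + 1], [-2·w, 0, -2·u - 2·w], [0, 8·v, 3]].
At the point, J = [[0.0000, 2.0000, -6.5000], [4.0000, 0.0000, -1.0000], [0.0000, -4.0000, 3.0000]] (det J = 80.0000).
Solving J·Δ = −F gives Δ = (-0.2750, -1.3250, -0.1000).
Then the next iterate is (u, v, w)₁ = (2.2250, -1.8250, -2.1000).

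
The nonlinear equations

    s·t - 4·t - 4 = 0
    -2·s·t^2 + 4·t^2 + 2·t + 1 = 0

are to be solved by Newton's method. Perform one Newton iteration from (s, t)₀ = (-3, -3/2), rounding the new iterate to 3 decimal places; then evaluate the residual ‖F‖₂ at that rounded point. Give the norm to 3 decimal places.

At (-3, -3/2): F = (6.500, 20.500).
Jacobian J = [[t, s - 4], [-2·t^2, -4·s·t + 8·t + 2]].
At the point, J = [[-1.500, -7.000], [-4.500, -28.000]] (det J = 10.500).
Solving J·Δ = −F gives Δ = (3.667, 0.143).
Then the next iterate is (s, t)₁ = (0.667, -1.357).
Re-evaluating at (0.667, -1.357): F = (0.52288, 3.19530), so ‖F‖₂ = 3.238.

3.238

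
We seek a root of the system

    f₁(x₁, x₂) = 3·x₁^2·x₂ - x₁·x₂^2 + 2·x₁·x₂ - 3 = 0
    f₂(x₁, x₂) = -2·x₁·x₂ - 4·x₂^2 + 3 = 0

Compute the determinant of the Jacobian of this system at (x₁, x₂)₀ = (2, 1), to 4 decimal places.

J = [[6·x₁·x₂ - x₂^2 + 2·x₂, 3·x₁^2 - 2·x₁·x₂ + 2·x₁], [-2·x₂, -2·x₁ - 8·x₂]].
At the point, J = [[13.0000, 12.0000], [-2.0000, -12.0000]].
det J = -132.0000.

-132.0000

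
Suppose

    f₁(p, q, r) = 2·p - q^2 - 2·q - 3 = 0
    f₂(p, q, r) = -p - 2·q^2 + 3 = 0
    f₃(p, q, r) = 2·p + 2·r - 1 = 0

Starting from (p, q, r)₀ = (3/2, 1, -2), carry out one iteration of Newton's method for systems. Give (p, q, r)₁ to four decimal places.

(2.3333, 0.6667, -1.8333)

At (3/2, 1, -2): F = (-3.0000, -0.5000, -2.0000).
Jacobian J = [[2, -2·q - 2, 0], [-1, -4·q, 0], [2, 0, 2]].
At the point, J = [[2.0000, -4.0000, 0.0000], [-1.0000, -4.0000, 0.0000], [2.0000, 0.0000, 2.0000]] (det J = -24.0000).
Solving J·Δ = −F gives Δ = (0.8333, -0.3333, 0.1667).
Then the next iterate is (p, q, r)₁ = (2.3333, 0.6667, -1.8333).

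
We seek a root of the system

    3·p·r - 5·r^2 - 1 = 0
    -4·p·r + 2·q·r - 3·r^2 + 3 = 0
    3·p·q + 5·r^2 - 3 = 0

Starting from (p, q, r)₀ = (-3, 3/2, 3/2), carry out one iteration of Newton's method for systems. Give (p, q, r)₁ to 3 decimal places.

(-0.868, 0.861, 0.827)

At (-3, 3/2, 3/2): F = (-25.750, 18.750, -5.250).
Jacobian J = [[3·r, 0, 3·p - 10·r], [-4·r, 2·r, -4·p + 2·q - 6·r], [3·q, 3·p, 10·r]].
At the point, J = [[4.500, 0.000, -24.000], [-6.000, 3.000, 6.000], [4.500, -9.000, 15.000]] (det J = -526.500).
Solving J·Δ = −F gives Δ = (2.132, -0.639, -0.673).
Then the next iterate is (p, q, r)₁ = (-0.868, 0.861, 0.827).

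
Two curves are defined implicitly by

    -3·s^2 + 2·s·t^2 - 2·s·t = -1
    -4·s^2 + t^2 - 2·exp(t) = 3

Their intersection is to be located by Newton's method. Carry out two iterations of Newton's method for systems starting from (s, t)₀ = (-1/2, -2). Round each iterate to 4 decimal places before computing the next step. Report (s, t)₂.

(-0.0934, -1.8224)

At (-1/2, -2): F = (-5.7500, -0.270671).
Jacobian J = [[-6·s + 2·t^2 - 2·t, 4·s·t - 2·s], [-8·s, 2·t - 2·exp(t)]].
At the point, J = [[15.0000, 5.0000], [4.0000, -4.270671]] (det J = -84.060058).
Solving J·Δ = −F gives Δ = (0.3082, 0.2253).
Then the next iterate is (s, t)₁ = (-0.1918, -1.7747).
Round to (-0.1918, -1.7747) and repeat: F = (-0.999308, -0.336657), J = [[10.999320, 1.745150], [1.5344, -3.888469]].
Δ = (0.0984, -0.0477), so (s, t)₂ = (-0.0934, -1.8224).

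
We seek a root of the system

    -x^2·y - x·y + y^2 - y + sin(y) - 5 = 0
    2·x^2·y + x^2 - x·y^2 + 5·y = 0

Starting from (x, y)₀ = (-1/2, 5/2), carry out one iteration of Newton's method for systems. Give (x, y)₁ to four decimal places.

(0.9030, 2.5077)

At (-1/2, 5/2): F = (-0.026528, 17.1250).
Jacobian J = [[-2·x·y - y, -x^2 - x + 2·y + cos(y) - 1], [4·x·y + 2·x - y^2, 2·x^2 - 2·x·y + 5]].
At the point, J = [[0.0000, 3.448856], [-12.2500, 8.0000]] (det J = 42.248491).
Solving J·Δ = −F gives Δ = (1.4030, 0.0077).
Then the next iterate is (x, y)₁ = (0.9030, 2.5077).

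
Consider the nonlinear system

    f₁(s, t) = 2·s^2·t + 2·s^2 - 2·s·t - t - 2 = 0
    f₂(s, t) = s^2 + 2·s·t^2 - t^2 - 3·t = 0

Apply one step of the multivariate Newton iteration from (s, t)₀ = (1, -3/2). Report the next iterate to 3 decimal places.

At (1, -3/2): F = (1.500, 7.750).
Jacobian J = [[4·s·t + 4·s - 2·t, 2·s^2 - 2·s - 1], [2·s + 2·t^2, 4·s·t - 2·t - 3]].
At the point, J = [[1.000, -1.000], [6.500, -6.000]] (det J = 0.500).
Solving J·Δ = −F gives Δ = (2.500, 4.000).
Then the next iterate is (s, t)₁ = (3.500, 2.500).

(3.500, 2.500)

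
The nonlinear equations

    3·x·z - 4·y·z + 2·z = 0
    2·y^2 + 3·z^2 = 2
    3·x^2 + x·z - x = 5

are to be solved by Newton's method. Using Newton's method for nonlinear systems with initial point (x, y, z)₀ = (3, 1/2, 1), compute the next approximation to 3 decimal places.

At (3, 1/2, 1): F = (9.000, 1.500, 22.000).
Jacobian J = [[3·z, -4·z, 3·x - 4·y + 2], [0, 4·y, 6·z], [6·x + z - 1, 0, x]].
At the point, J = [[3.000, -4.000, 9.000], [0.000, 2.000, 6.000], [18.000, 0.000, 3.000]] (det J = -738.000).
Solving J·Δ = −F gives Δ = (-1.154, 0.470, -0.407).
Then the next iterate is (x, y, z)₁ = (1.846, 0.970, 0.593).

(1.846, 0.970, 0.593)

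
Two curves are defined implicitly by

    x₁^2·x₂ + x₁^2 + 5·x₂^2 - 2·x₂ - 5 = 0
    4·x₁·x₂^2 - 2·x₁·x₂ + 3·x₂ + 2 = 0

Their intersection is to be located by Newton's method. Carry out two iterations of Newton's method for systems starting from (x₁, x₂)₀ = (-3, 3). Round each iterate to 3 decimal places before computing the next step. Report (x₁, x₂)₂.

At (-3, 3): F = (70.000, -79.000).
Jacobian J = [[2·x₁·x₂ + 2·x₁, x₁^2 + 10·x₂ - 2], [4·x₂^2 - 2·x₂, 8·x₁·x₂ - 2·x₁ + 3]].
At the point, J = [[-24.000, 37.000], [30.000, -63.000]] (det J = 402.000).
Solving J·Δ = −F gives Δ = (3.699, 0.507).
Then the next iterate is (x₁, x₂)₁ = (0.699, 3.507).
Round to (0.699, 3.507) and repeat: F = (51.68337, 42.00636), J = [[6.30079, 33.55860], [42.18220, 21.21314]].
Δ = (-0.244, -1.494), so (x₁, x₂)₂ = (0.455, 2.013).

(0.455, 2.013)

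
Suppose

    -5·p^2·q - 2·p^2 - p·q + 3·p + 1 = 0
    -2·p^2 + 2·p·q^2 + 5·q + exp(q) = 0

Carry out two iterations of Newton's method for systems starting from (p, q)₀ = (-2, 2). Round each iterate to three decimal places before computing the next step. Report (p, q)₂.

At (-2, 2): F = (-49.000, -6.61094).
Jacobian J = [[-10·p·q - 4·p - q + 3, -5·p^2 - p], [-4·p + 2·q^2, 4·p·q + exp(q) + 5]].
At the point, J = [[49.000, -18.000], [16.000, -3.61094]] (det J = 111.06375).
Solving J·Δ = −F gives Δ = (-0.522, -4.142).
Then the next iterate is (p, q)₁ = (-2.522, -2.142).
Round to (-2.522, -2.142) and repeat: F = (43.43169, -46.45625), J = [[-38.79124, -29.28042], [19.26433, 26.72592]].
Δ = (-0.422, 2.042), so (p, q)₂ = (-2.944, -0.100).

(-2.944, -0.100)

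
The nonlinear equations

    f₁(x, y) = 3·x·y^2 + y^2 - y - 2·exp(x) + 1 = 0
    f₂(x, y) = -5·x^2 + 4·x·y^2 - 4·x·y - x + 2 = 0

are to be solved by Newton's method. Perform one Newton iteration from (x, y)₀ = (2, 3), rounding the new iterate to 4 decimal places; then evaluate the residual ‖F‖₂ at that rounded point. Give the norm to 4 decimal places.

4.9357

At (2, 3): F = (46.221888, 28.0000).
Jacobian J = [[3·y^2 - 2·exp(x), 6·x·y + 2·y - 1], [-10·x + 4·y^2 - 4·y - 1, 8·x·y - 4·x]].
At the point, J = [[12.221888, 41.0000], [3.0000, 40.0000]] (det J = 365.875512).
Solving J·Δ = −F gives Δ = (-1.9156, -0.5563).
Then the next iterate is (x, y)₁ = (0.0844, 2.4437).
Re-evaluating at (0.0844, 2.4437): F = (3.863868, 3.071026), so ‖F‖₂ = 4.9357.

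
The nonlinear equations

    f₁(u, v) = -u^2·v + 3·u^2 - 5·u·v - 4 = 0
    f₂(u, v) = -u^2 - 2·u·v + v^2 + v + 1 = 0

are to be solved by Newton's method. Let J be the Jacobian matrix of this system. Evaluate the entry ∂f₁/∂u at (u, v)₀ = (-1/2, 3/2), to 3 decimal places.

-9.000

∂f₁/∂u = -2·u·v + 6·u - 5·v.
At (-1/2, 3/2) this is -9.000.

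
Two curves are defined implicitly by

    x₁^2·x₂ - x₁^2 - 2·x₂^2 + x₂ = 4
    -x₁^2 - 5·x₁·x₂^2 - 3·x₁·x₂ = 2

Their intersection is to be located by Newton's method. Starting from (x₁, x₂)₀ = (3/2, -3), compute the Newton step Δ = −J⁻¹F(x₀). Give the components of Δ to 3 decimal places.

(4.494, 5.766)

At (3/2, -3): F = (-34.000, -58.250).
Jacobian J = [[2·x₁·x₂ - 2·x₁, x₁^2 - 4·x₂ + 1], [-2·x₁ - 5·x₂^2 - 3·x₂, -10·x₁·x₂ - 3·x₁]].
At the point, J = [[-12.000, 15.250], [-39.000, 40.500]] (det J = 108.750).
Solving J·Δ = −F gives Δ = (4.494, 5.766).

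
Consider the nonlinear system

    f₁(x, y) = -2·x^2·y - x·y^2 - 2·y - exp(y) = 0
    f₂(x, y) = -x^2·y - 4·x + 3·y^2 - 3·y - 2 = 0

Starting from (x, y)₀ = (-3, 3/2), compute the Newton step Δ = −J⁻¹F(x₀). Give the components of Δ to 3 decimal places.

At (-3, 3/2): F = (-27.73169, -1.250).
Jacobian J = [[-4·x·y - y^2, -2·x^2 - 2·x·y - exp(y) - 2], [-2·x·y - 4, -x^2 + 6·y - 3]].
At the point, J = [[15.750, -15.48169], [5.000, -3.000]] (det J = 30.15845).
Solving J·Δ = −F gives Δ = (-2.117, -3.945).

(-2.117, -3.945)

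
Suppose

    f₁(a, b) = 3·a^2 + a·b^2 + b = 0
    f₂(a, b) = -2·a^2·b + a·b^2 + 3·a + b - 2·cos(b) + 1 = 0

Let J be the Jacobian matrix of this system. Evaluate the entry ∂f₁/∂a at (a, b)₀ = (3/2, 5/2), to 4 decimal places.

∂f₁/∂a = 6·a + b^2.
At (3/2, 5/2) this is 15.2500.

15.2500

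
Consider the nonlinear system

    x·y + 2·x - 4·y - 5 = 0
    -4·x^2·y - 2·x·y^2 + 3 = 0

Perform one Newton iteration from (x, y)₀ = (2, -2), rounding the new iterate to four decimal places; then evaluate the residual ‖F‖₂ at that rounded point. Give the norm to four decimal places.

5.4469

At (2, -2): F = (3.0000, 19.0000).
Jacobian J = [[y + 2, x - 4], [-8·x·y - 2·y^2, -4·x^2 - 4·x·y]].
At the point, J = [[0.0000, -2.0000], [24.0000, 0.0000]] (det J = 48.0000).
Solving J·Δ = −F gives Δ = (-0.7917, 1.5000).
Then the next iterate is (x, y)₁ = (1.2083, -0.5000).
Re-evaluating at (1.2083, -0.5000): F = (-1.187550, 5.315828), so ‖F‖₂ = 5.4469.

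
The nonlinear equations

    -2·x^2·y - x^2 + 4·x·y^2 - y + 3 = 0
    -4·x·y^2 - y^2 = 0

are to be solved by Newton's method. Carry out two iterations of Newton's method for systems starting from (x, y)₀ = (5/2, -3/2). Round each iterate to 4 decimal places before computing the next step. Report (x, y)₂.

(-0.1446, -0.9828)

At (5/2, -3/2): F = (39.5000, -24.7500).
Jacobian J = [[-4·x·y - 2·x + 4·y^2, -2·x^2 + 8·x·y - 1], [-4·y^2, -8·x·y - 2·y]].
At the point, J = [[19.0000, -43.5000], [-9.0000, 33.0000]] (det J = 235.5000).
Solving J·Δ = −F gives Δ = (-0.9634, 0.4873).
Then the next iterate is (x, y)₁ = (1.5366, -1.0127).
Round to (1.5366, -1.0127) and repeat: F = (12.737322, -7.329071), J = [[7.253504, -18.171198], [-4.102245, 14.474319]].
Δ = (-1.6812, 0.0299), so (x, y)₂ = (-0.1446, -0.9828).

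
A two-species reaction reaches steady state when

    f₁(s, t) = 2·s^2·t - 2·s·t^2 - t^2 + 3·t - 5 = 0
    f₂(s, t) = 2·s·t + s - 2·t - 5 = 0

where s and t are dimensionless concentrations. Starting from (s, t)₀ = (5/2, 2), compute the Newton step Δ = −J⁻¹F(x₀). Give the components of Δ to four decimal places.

(-0.4554, -0.4076)

At (5/2, 2): F = (2.0000, 3.5000).
Jacobian J = [[4·s·t - 2·t^2, 2·s^2 - 4·s·t - 2·t + 3], [2·t + 1, 2·s - 2]].
At the point, J = [[12.0000, -8.5000], [5.0000, 3.0000]] (det J = 78.5000).
Solving J·Δ = −F gives Δ = (-0.4554, -0.4076).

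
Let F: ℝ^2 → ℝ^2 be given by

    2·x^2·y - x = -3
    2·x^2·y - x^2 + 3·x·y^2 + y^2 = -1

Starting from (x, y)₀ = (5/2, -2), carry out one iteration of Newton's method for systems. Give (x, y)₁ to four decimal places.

(1.7184, -1.3530)

At (5/2, -2): F = (-24.5000, 3.7500).
Jacobian J = [[4·x·y - 1, 2·x^2], [4·x·y - 2·x + 3·y^2, 2·x^2 + 6·x·y + 2·y]].
At the point, J = [[-21.0000, 12.5000], [-13.0000, -21.5000]] (det J = 614.0000).
Solving J·Δ = −F gives Δ = (-0.7816, 0.6470).
Then the next iterate is (x, y)₁ = (1.7184, -1.3530).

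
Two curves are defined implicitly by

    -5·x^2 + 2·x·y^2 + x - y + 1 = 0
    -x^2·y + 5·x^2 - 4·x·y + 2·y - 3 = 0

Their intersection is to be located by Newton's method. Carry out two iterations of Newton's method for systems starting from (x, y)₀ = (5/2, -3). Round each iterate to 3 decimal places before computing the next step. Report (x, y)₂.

At (5/2, -3): F = (20.250, 71.000).
Jacobian J = [[-10·x + 2·y^2 + 1, 4·x·y - 1], [-2·x·y + 10·x - 4·y, -x^2 - 4·x + 2]].
At the point, J = [[-6.000, -31.000], [52.000, -14.250]] (det J = 1697.500).
Solving J·Δ = −F gives Δ = (-1.127, 0.871).
Then the next iterate is (x, y)₁ = (1.373, -2.129).
Round to (1.373, -2.129) and repeat: F = (7.52299, 17.87355), J = [[-3.66472, -12.69247], [28.09223, -5.37713]].
Δ = (-0.495, 0.736), so (x, y)₂ = (0.878, -1.393).

(0.878, -1.393)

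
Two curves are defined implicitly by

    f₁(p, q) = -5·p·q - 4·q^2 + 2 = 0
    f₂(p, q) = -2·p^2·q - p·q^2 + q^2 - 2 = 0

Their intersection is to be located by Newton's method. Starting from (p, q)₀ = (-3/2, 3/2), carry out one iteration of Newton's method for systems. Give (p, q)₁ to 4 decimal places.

(-1.3333, 2.1667)

At (-3/2, 3/2): F = (4.2500, -3.1250).
Jacobian J = [[-5·q, -5·p - 8·q], [-4·p·q - q^2, -2·p^2 - 2·p·q + 2·q]].
At the point, J = [[-7.5000, -4.5000], [6.7500, 3.0000]] (det J = 7.8750).
Solving J·Δ = −F gives Δ = (0.1667, 0.6667).
Then the next iterate is (p, q)₁ = (-1.3333, 2.1667).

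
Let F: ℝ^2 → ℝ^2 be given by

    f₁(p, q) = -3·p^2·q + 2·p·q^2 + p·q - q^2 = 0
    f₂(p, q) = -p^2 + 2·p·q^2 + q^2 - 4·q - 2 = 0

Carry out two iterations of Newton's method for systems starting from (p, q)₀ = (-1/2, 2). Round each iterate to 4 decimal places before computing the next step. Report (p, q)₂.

(1.4190, 3.9596)

At (-1/2, 2): F = (-10.5000, -10.2500).
Jacobian J = [[-6·p·q + 2·q^2 + q, -3·p^2 + 4·p·q + p - 2·q], [-2·p + 2·q^2, 4·p·q + 2·q - 4]].
At the point, J = [[16.0000, -9.2500], [9.0000, -4.0000]] (det J = 19.2500).
Solving J·Δ = −F gives Δ = (2.7435, 3.6104).
Then the next iterate is (p, q)₁ = (2.2435, 5.6104).
Round to (2.2435, 5.6104) and repeat: F = (37.629447, 143.237147), J = [[-6.958018, 26.270553], [58.466176, 57.568530]].
Δ = (-0.8245, -1.6508), so (p, q)₂ = (1.4190, 3.9596).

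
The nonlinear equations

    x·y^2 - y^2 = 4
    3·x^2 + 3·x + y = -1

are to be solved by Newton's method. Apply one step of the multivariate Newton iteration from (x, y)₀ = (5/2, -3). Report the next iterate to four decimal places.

At (5/2, -3): F = (9.5000, 24.2500).
Jacobian J = [[y^2, 2·x·y - 2·y], [6·x + 3, 1]].
At the point, J = [[9.0000, -9.0000], [18.0000, 1.0000]] (det J = 171.0000).
Solving J·Δ = −F gives Δ = (-1.3319, -0.2763).
Then the next iterate is (x, y)₁ = (1.1681, -3.2763).

(1.1681, -3.2763)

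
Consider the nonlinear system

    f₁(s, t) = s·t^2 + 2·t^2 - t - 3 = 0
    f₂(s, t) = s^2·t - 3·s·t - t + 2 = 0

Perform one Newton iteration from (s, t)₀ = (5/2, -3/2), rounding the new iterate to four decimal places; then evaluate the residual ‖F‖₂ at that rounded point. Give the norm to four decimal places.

1.0695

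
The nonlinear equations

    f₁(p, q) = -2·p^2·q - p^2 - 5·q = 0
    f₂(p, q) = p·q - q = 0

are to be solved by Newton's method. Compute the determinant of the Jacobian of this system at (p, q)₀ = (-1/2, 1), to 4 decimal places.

1.0000

J = [[-4·p·q - 2·p, -2·p^2 - 5], [q, p - 1]].
At the point, J = [[3.0000, -5.5000], [1.0000, -1.5000]].
det J = 1.0000.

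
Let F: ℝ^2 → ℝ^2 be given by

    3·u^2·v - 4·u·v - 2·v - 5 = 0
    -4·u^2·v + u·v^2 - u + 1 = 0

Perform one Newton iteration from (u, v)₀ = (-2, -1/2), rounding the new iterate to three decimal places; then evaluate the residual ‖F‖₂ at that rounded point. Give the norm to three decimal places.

At (-2, -1/2): F = (-14.000, 10.500).
Jacobian J = [[6·u·v - 4·v, 3·u^2 - 4·u - 2], [-8·u·v + v^2 - 1, -4·u^2 + 2·u·v]].
At the point, J = [[8.000, 18.000], [-8.750, -14.000]] (det J = 45.500).
Solving J·Δ = −F gives Δ = (-0.154, 0.846).
Then the next iterate is (u, v)₁ = (-2.154, 0.346).
Re-evaluating at (-2.154, 0.346): F = (2.10516, -3.52524), so ‖F‖₂ = 4.106.

4.106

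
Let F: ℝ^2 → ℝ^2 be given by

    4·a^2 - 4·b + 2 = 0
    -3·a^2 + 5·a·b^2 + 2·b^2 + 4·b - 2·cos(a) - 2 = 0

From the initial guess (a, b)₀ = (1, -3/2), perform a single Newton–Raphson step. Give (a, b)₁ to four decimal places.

(-0.7486, -1.9973)

At (1, -3/2): F = (12.0000, 3.669395).
Jacobian J = [[8·a, -4], [-6·a + 5·b^2 + 2·sin(a), 10·a·b + 4·b + 4]].
At the point, J = [[8.0000, -4.0000], [6.932942, -17.0000]] (det J = -108.268232).
Solving J·Δ = −F gives Δ = (-1.7486, -0.4973).
Then the next iterate is (a, b)₁ = (-0.7486, -1.9973).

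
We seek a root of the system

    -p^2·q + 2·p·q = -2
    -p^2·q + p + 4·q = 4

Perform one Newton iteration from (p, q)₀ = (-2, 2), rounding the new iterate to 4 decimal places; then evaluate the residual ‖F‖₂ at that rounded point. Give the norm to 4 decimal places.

4.3784

At (-2, 2): F = (-14.0000, -6.0000).
Jacobian J = [[-2·p·q + 2·q, -p^2 + 2·p], [-2·p·q + 1, -p^2 + 4]].
At the point, J = [[12.0000, -8.0000], [9.0000, 0.0000]] (det J = 72.0000).
Solving J·Δ = −F gives Δ = (0.6667, -0.7500).
Then the next iterate is (p, q)₁ = (-1.3333, 1.2500).
Re-evaluating at (-1.3333, 1.2500): F = (-3.555361, -2.555411), so ‖F‖₂ = 4.3784.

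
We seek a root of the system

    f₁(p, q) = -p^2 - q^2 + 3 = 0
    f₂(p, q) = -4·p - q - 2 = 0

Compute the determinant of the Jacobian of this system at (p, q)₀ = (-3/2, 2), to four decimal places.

-19.0000

J = [[-2·p, -2·q], [-4, -1]].
At the point, J = [[3.0000, -4.0000], [-4.0000, -1.0000]].
det J = -19.0000.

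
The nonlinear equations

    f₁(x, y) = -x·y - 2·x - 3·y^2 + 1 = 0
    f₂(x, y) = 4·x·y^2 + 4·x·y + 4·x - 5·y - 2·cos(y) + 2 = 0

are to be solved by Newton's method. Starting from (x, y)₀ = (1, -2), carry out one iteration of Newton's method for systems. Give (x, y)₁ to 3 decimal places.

At (1, -2): F = (-11.000, 24.83229).
Jacobian J = [[-y - 2, -x - 6·y], [4·y^2 + 4·y + 4, 8·x·y + 4·x + 2·sin(y) - 5]].
At the point, J = [[0.000, 11.000], [12.000, -18.81859]] (det J = -132.000).
Solving J·Δ = −F gives Δ = (-0.501, 1.000).
Then the next iterate is (x, y)₁ = (0.499, -1.000).

(0.499, -1.000)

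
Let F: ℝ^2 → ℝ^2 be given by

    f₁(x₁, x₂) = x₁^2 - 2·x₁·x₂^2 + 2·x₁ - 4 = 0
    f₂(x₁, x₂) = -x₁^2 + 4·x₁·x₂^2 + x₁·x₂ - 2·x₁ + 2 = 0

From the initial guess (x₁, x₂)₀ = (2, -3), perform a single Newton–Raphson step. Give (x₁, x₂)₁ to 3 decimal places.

At (2, -3): F = (-32.000, 60.000).
Jacobian J = [[2·x₁ - 2·x₂^2 + 2, -4·x₁·x₂], [-2·x₁ + 4·x₂^2 + x₂ - 2, 8·x₁·x₂ + x₁]].
At the point, J = [[-12.000, 24.000], [27.000, -46.000]] (det J = -96.000).
Solving J·Δ = −F gives Δ = (0.333, 1.500).
Then the next iterate is (x₁, x₂)₁ = (2.333, -1.500).

(2.333, -1.500)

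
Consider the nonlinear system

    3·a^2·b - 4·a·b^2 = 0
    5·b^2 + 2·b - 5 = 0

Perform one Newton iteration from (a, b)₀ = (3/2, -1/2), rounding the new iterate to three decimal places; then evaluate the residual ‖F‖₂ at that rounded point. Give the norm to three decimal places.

13.620

At (3/2, -1/2): F = (-4.875, -4.750).
Jacobian J = [[6·a·b - 4·b^2, 3·a^2 - 8·a·b], [0, 10·b + 2]].
At the point, J = [[-5.500, 12.750], [0.000, -3.000]] (det J = 16.500).
Solving J·Δ = −F gives Δ = (-4.557, -1.583).
Then the next iterate is (a, b)₁ = (-3.057, -2.083).
Re-evaluating at (-3.057, -2.083): F = (-5.34253, 12.52845), so ‖F‖₂ = 13.620.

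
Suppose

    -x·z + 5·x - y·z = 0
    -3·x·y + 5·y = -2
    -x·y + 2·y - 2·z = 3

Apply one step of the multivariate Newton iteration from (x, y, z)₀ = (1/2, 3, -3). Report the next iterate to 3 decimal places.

At (1/2, 3, -3): F = (13.000, 12.500, 7.500).
Jacobian J = [[-z + 5, -z, -x - y], [-3·y, -3·x + 5, 0], [-y, -x + 2, -2]].
At the point, J = [[8.000, 3.000, -3.500], [-9.000, 3.500, 0.000], [-3.000, 1.500, -2.000]] (det J = -99.500).
Solving J·Δ = −F gives Δ = (0.103, -3.307, 1.116).
Then the next iterate is (x, y, z)₁ = (0.603, -0.307, -1.884).

(0.603, -0.307, -1.884)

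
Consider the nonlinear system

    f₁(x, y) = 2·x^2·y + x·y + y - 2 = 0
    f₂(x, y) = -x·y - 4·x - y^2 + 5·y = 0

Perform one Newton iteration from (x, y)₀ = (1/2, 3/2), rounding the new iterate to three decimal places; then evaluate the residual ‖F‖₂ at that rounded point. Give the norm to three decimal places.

0.874

At (1/2, 3/2): F = (1.000, 2.500).
Jacobian J = [[4·x·y + y, 2·x^2 + x + 1], [-y - 4, -x - 2·y + 5]].
At the point, J = [[4.500, 2.000], [-5.500, 1.500]] (det J = 17.750).
Solving J·Δ = −F gives Δ = (0.197, -0.944).
Then the next iterate is (x, y)₁ = (0.697, 0.556).
Re-evaluating at (0.697, 0.556): F = (-0.51625, -0.70467), so ‖F‖₂ = 0.874.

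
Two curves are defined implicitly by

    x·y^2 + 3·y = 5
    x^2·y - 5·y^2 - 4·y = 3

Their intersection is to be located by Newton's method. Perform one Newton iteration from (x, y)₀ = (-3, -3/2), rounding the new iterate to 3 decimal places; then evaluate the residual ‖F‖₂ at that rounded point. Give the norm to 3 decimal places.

At (-3, -3/2): F = (-16.250, -21.750).
Jacobian J = [[y^2, 2·x·y + 3], [2·x·y, x^2 - 10·y - 4]].
At the point, J = [[2.250, 12.000], [9.000, 20.000]] (det J = -63.000).
Solving J·Δ = −F gives Δ = (-1.016, 1.545).
Then the next iterate is (x, y)₁ = (-4.016, 0.045).
Re-evaluating at (-4.016, 0.045): F = (-4.87313, -2.46435), so ‖F‖₂ = 5.461.

5.461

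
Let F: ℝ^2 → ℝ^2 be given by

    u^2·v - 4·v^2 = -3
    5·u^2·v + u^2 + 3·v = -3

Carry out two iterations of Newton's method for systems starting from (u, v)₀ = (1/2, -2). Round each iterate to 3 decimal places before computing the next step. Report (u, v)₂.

(0.290, -0.903)

At (1/2, -2): F = (-13.500, -5.250).
Jacobian J = [[2·u·v, u^2 - 8·v], [10·u·v + 2·u, 5·u^2 + 3]].
At the point, J = [[-2.000, 16.250], [-9.000, 4.250]] (det J = 137.750).
Solving J·Δ = −F gives Δ = (-0.203, 0.806).
Then the next iterate is (u, v)₁ = (0.297, -1.194).
Round to (0.297, -1.194) and repeat: F = (-2.80787, -1.02040), J = [[-0.70924, 9.64021], [-2.95218, 3.44104]].
Δ = (-0.007, 0.291), so (u, v)₂ = (0.290, -0.903).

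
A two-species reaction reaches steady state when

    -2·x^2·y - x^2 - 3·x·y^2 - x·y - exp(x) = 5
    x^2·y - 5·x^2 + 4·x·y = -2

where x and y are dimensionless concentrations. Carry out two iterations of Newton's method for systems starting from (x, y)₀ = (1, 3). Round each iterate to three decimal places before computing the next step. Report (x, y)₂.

At (1, 3): F = (-44.71828, 12.000).
Jacobian J = [[-4·x·y - 2·x - 3·y^2 - y - exp(x), -2·x^2 - 6·x·y - x], [2·x·y - 10·x + 4·y, x^2 + 4·x]].
At the point, J = [[-46.71828, -21.000], [8.000, 5.000]] (det J = -65.59141).
Solving J·Δ = −F gives Δ = (0.433, -3.093).
Then the next iterate is (x, y)₁ = (1.433, -0.093).
Round to (1.433, -0.093) and repeat: F = (-10.76671, -8.99150), J = [[-6.45713, -4.74036], [-14.96854, 7.78549]].
Δ = (-1.043, -0.850), so (x, y)₂ = (0.390, -0.943).

(0.390, -0.943)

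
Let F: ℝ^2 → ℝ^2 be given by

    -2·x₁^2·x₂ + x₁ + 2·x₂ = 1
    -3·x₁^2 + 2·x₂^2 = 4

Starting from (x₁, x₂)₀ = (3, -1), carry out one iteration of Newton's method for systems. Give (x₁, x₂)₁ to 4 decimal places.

(1.4235, -1.1559)

At (3, -1): F = (18.0000, -29.0000).
Jacobian J = [[-4·x₁·x₂ + 1, -2·x₁^2 + 2], [-6·x₁, 4·x₂]].
At the point, J = [[13.0000, -16.0000], [-18.0000, -4.0000]] (det J = -340.0000).
Solving J·Δ = −F gives Δ = (-1.5765, -0.1559).
Then the next iterate is (x₁, x₂)₁ = (1.4235, -1.1559).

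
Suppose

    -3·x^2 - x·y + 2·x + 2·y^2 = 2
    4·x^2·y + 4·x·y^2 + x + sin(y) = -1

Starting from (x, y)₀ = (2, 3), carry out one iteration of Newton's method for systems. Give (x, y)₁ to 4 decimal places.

At (2, 3): F = (2.0000, 123.141120).
Jacobian J = [[-6·x - y + 2, -x + 4·y], [8·x·y + 4·y^2 + 1, 4·x^2 + 8·x·y + cos(y)]].
At the point, J = [[-13.0000, 10.0000], [85.0000, 63.010008]] (det J = -1669.130098).
Solving J·Δ = −F gives Δ = (-0.6623, -1.0609).
Then the next iterate is (x, y)₁ = (1.3377, 1.9391).

(1.3377, 1.9391)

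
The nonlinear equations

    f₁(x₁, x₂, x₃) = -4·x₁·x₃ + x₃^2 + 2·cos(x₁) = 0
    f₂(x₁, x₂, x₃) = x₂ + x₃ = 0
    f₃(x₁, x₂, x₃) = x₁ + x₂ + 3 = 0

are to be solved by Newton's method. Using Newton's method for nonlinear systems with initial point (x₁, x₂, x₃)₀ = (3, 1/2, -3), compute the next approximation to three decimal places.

(-15.939, 12.939, -12.939)

At (3, 1/2, -3): F = (43.02002, -2.500, 6.500).
Jacobian J = [[-4·x₃ - 2·sin(x₁), 0, -4·x₁ + 2·x₃], [0, 1, 1], [1, 1, 0]].
At the point, J = [[11.71776, 0.000, -18.000], [0.000, 1.000, 1.000], [1.000, 1.000, 0.000]] (det J = 6.28224).
Solving J·Δ = −F gives Δ = (-18.939, 12.439, -9.939).
Then the next iterate is (x₁, x₂, x₃)₁ = (-15.939, 12.939, -12.939).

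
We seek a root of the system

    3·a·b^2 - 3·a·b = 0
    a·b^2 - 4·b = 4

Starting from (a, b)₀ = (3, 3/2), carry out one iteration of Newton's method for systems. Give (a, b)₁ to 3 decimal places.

(6.154, 0.731)

At (3, 3/2): F = (6.750, -3.250).
Jacobian J = [[3·b^2 - 3·b, 6·a·b - 3·a], [b^2, 2·a·b - 4]].
At the point, J = [[2.250, 18.000], [2.250, 5.000]] (det J = -29.250).
Solving J·Δ = −F gives Δ = (3.154, -0.769).
Then the next iterate is (a, b)₁ = (6.154, 0.731).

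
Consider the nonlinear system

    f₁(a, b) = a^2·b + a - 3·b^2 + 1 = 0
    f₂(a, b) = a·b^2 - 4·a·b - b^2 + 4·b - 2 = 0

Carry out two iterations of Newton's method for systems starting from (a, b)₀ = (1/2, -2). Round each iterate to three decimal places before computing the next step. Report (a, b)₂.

(1.306, -0.688)

At (1/2, -2): F = (-11.000, -8.000).
Jacobian J = [[2·a·b + 1, a^2 - 6·b], [b^2 - 4·b, 2·a·b - 4·a - 2·b + 4]].
At the point, J = [[-1.000, 12.250], [12.000, 4.000]] (det J = -151.000).
Solving J·Δ = −F gives Δ = (0.358, 0.927).
Then the next iterate is (a, b)₁ = (0.858, -1.073).
Round to (0.858, -1.073) and repeat: F = (-2.38589, -2.77295), J = [[-0.84127, 7.17416], [5.44333, 0.87273]].
Δ = (0.448, 0.385), so (a, b)₂ = (1.306, -0.688).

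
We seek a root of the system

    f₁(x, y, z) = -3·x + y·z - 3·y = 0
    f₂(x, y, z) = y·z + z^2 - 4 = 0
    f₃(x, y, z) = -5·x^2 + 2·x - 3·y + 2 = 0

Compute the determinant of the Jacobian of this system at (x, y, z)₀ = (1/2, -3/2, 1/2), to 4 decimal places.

-1.5000

J = [[-3, z - 3, y], [0, z, y + 2·z], [-10·x + 2, -3, 0]].
At the point, J = [[-3.0000, -2.5000, -1.5000], [0.0000, 0.5000, -0.5000], [-3.0000, -3.0000, 0.0000]].
det J = -1.5000.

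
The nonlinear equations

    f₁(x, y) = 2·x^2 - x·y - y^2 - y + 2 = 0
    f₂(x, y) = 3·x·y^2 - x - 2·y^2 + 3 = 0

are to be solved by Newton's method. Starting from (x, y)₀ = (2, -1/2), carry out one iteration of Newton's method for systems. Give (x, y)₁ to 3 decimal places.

At (2, -1/2): F = (11.250, 2.000).
Jacobian J = [[4·x - y, -x - 2·y - 1], [3·y^2 - 1, 6·x·y - 4·y]].
At the point, J = [[8.500, -2.000], [-0.250, -4.000]] (det J = -34.500).
Solving J·Δ = −F gives Δ = (-1.188, 0.574).
Then the next iterate is (x, y)₁ = (0.812, 0.074).

(0.812, 0.074)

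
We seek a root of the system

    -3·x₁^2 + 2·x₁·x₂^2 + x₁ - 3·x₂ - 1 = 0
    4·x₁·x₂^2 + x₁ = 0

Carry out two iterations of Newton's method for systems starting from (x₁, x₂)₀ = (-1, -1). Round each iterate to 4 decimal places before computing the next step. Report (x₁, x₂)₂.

(-0.2928, -0.3754)

At (-1, -1): F = (-4.0000, -5.0000).
Jacobian J = [[-6·x₁ + 2·x₂^2 + 1, 4·x₁·x₂ - 3], [4·x₂^2 + 1, 8·x₁·x₂]].
At the point, J = [[9.0000, 1.0000], [5.0000, 8.0000]] (det J = 67.0000).
Solving J·Δ = −F gives Δ = (0.4030, 0.3731).
Then the next iterate is (x₁, x₂)₁ = (-0.5970, -0.6269).
Round to (-0.5970, -0.6269) and repeat: F = (-1.254773, -1.535493), J = [[5.368007, -1.502963], [2.572014, 2.994074]].
Δ = (0.3042, 0.2515), so (x₁, x₂)₂ = (-0.2928, -0.3754).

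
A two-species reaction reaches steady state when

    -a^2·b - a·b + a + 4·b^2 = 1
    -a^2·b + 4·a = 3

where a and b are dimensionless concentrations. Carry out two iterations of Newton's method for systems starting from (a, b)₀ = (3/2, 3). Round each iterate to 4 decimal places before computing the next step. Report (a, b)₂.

(1.6743, 1.2259)

At (3/2, 3): F = (25.2500, -3.7500).
Jacobian J = [[-2·a·b - b + 1, -a^2 - a + 8·b], [-2·a·b + 4, -a^2]].
At the point, J = [[-11.0000, 20.2500], [-5.0000, -2.2500]] (det J = 126.0000).
Solving J·Δ = −F gives Δ = (-0.1518, -1.3294).
Then the next iterate is (a, b)₁ = (1.3482, 1.6706).
Round to (1.3482, 1.6706) and repeat: F = (6.222960, -0.643755), J = [[-5.175206, 10.198957], [-0.504606, -1.817643]].
Δ = (0.3261, -0.4447), so (a, b)₂ = (1.6743, 1.2259).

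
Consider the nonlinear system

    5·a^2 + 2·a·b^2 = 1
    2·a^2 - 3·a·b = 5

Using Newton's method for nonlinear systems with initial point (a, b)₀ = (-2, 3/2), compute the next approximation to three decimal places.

(-1.160, 1.249)

At (-2, 3/2): F = (10.000, 12.000).
Jacobian J = [[10·a + 2·b^2, 4·a·b], [4·a - 3·b, -3·a]].
At the point, J = [[-15.500, -12.000], [-12.500, 6.000]] (det J = -243.000).
Solving J·Δ = −F gives Δ = (0.840, -0.251).
Then the next iterate is (a, b)₁ = (-1.160, 1.249).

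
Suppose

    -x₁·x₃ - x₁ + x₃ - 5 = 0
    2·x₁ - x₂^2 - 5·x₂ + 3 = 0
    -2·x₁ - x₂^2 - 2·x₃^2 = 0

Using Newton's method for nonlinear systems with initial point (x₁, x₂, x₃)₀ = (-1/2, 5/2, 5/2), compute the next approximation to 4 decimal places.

(-1.0459, 0.7158, 1.7263)

At (-1/2, 5/2, 5/2): F = (-0.7500, -16.7500, -17.7500).
Jacobian J = [[-x₃ - 1, 0, -x₁ + 1], [2, -2·x₂ - 5, 0], [-2, -2·x₂, -4·x₃]].
At the point, J = [[-3.5000, 0.0000, 1.5000], [2.0000, -10.0000, 0.0000], [-2.0000, -5.0000, -10.0000]] (det J = -395.0000).
Solving J·Δ = −F gives Δ = (-0.5459, -1.7842, -0.7737).
Then the next iterate is (x₁, x₂, x₃)₁ = (-1.0459, 0.7158, 1.7263).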